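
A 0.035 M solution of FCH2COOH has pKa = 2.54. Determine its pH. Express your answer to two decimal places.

FCH2COOH ⇌ FCH2COO- + H+
Ka = 10^(−2.54) = 2.88 × 10^-3
Ka = [H+]²/(0.035 − [H+]) = 2.88 × 10^-3
[H+] is not negligible relative to C₀; solve [H+]² + 0.00288·[H+] − 0.000101 = 0.
[H+] = [−0.00288 + √(0.00288² + 0.000403)]/2 = 8.70 × 10^-3 M
pH = −log(8.70 × 10^-3) = 2.06

pH = 2.06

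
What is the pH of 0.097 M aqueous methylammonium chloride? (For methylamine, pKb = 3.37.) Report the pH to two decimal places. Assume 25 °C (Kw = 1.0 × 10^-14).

CH3NH3+ is the conjugate acid of the weak base CH3NH2.
Kb = 10^(−3.37) = 4.27 × 10^-4
Ka = Kw/Kb = 1.0×10^-14 / 4.27 × 10^-4 = 2.34 × 10^-11
Let x = [H+] at equilibrium. Ka = x²/(0.097 − x).
Assume x ≪ 0.097: x ≈ √(2.34 × 10^-11 × 0.097) = 1.51 × 10^-6 M
pH = −log(1.51 × 10^-6) = 5.82

pH = 5.82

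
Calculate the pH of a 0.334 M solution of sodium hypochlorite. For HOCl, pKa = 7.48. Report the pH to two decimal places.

pH = 10.50

OCl- is the conjugate base of the weak acid HOCl.
Ka = 10^(−7.48) = 3.31 × 10^-8
Kb = Kw/Ka = 1.0×10^-14 / 3.31 × 10^-8 = 3.02 × 10^-7
Let x = [OH-] at equilibrium. Kb = x²/(0.334 − x).
Neglecting x in the denominator: x = √(3.02 × 10^-7 × 0.334) = 3.18 × 10^-4 M
Check: 0.095% ionized — well under 5%, approximation valid.
pOH = −log(3.18 × 10^-4) = 3.50; pH = 14.00 − 3.50 = 10.50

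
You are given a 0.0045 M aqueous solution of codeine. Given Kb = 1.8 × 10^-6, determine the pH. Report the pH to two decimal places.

C18H21NO3 + H2O ⇌ C18H22NO3+ + OH-
From the ICE table, Kb = x²/(0.0045 − x) = 1.8 × 10^-6.
Assume x ≪ 0.0045: x ≈ √(1.8 × 10^-6 × 0.0045) = 9.00 × 10^-5 M
Check: 2% ionized — well under 5%, approximation valid.
pOH = −log(9.00 × 10^-5) = 4.05; pH = 14.00 − 4.05 = 9.95

pH = 9.95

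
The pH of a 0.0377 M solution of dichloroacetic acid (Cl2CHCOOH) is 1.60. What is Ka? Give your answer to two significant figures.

Ka = 5.0 × 10^-2

[H+] = 10^(-1.60) = 2.51 × 10^-2 M
At equilibrium [HA] = 0.0377 − 2.51 × 10^-2 = 1.26 × 10^-2 M
Ka = [H+][A-]/[HA] = (2.51 × 10^-2)² / 1.26 × 10^-2 = 5.0 × 10^-2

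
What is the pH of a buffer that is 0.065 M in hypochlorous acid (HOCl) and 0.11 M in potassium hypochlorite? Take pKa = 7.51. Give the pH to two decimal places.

pH = 7.74

Henderson–Hasselbalch: pH = pKa + log([OCl-]/[HOCl]) = 7.51 + log(0.11/0.065)
pH = 7.51 + (+0.228) = 7.74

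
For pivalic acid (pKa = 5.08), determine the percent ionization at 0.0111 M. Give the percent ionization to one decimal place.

2.7%

(CH3)3CCOOH ⇌ (CH3)3CCOO- + H+; let x = [H+] at equilibrium.
Ka = 10^(−5.08) = 8.32 × 10^-6
x ≈ √(Ka·C₀) = √(8.32 × 10^-6 × 0.0111) = 3.04 × 10^-4 M
% ionization = x/C₀ × 100% = 3.04 × 10^-4/0.0111 × 100% = 2.7%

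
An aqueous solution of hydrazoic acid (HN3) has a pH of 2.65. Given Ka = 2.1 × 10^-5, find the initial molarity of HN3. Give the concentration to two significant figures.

C₀ = 2.4 × 10^-1 M

[H+] = 10^(-2.65) = 2.24 × 10^-3 M = x
Ka = x²/(C₀ − x) ⇒ C₀ = x + x²/Ka
C₀ = 2.24 × 10^-3 + (2.24 × 10^-3)²/(2.1 × 10^-5) = 2.41 × 10^-1 M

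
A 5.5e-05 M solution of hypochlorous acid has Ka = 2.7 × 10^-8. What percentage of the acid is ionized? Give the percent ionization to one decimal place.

2.2%

HOCl ⇌ OCl- + H+; let x = [H+] at equilibrium.
x ≈ √(Ka·C₀) = √(2.7 × 10^-8 × 5.5e-05) = 1.22 × 10^-6 M
% ionization = x/C₀ × 100% = 1.22 × 10^-6/5.5e-05 × 100% = 2.2%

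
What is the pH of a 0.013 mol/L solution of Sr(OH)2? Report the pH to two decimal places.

Sr(OH)2 is a strong base (each formula unit releases 2 OH-); [OH-] = 0.026 M.
pOH = -log(0.026) = 1.59
pH = 14.00 - 1.59 = 12.41

pH = 12.41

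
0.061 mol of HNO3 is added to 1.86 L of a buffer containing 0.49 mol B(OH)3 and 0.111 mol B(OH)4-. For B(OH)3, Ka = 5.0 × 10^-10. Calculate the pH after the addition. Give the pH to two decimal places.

Added H+ converts B(OH)4- to B(OH)3: B(OH)3 → 0.551 mol, B(OH)4- → 0.05 mol.
pKa = −log(5.0 × 10^-10) = 9.301
pH = pKa + log(n_B(OH)4-/n_B(OH)3) = 9.301 + log(0.05/0.551) = 9.301 + (-1.042)

pH = 8.26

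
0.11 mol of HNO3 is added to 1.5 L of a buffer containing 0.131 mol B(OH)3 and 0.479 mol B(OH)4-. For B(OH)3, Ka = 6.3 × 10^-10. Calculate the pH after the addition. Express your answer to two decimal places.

After neutralization: n(B(OH)3) = 0.241 mol, n(B(OH)4-) = 0.369 mol.
pKa = −log(6.3 × 10^-10) = 9.201
pH = pKa + log([A⁻]/[HA]) = 9.201 + log(0.369/0.241) = 9.201 +0.185

pH = 9.39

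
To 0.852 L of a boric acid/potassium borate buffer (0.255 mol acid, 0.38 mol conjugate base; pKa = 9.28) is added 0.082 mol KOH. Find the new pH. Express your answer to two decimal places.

pH = 9.71

OH- converts B(OH)3 to B(OH)4-: B(OH)3 → 0.173 mol, B(OH)4- → 0.462 mol.
Henderson–Hasselbalch with mole ratio 0.462/0.173: pH = 9.28 + (+0.427)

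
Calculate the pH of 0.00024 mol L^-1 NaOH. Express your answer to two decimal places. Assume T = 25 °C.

NaOH is a strong base; [OH-] = 0.00024 M.
pOH = -log(0.00024) = 3.62
pH = 14.00 - 3.62 = 10.38

pH = 10.38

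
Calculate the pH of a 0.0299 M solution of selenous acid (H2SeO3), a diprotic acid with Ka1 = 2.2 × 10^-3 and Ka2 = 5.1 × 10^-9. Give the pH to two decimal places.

pH = 2.15

Since Ka1 ≫ Ka2, the first ionization dominates [H+].
Ka1 = x²/(0.0299 − x) = 2.2 × 10^-3
Solving the quadratic: x = (−Ka1 + √(Ka1² + 4·Ka1·C₀))/2 = 7.08 × 10^-3 M
pH = −log(7.08 × 10^-3) = 2.15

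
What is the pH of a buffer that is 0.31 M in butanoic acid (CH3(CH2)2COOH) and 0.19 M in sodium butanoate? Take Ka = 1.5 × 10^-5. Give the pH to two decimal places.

pKa = −log(1.5 × 10^-5) = 4.824
pH = pKa + log([A⁻]/[HA]) = 4.824 + log(0.19/0.31)
pH = 4.824 + (-0.213) = 4.61

pH = 4.61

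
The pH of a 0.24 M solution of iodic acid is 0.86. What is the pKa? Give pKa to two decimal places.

[H+] = 10^(-0.86) = 1.38 × 10^-1 M
At equilibrium [HA] = 0.24 − 1.38 × 10^-1 = 1.02 × 10^-1 M
Ka = [H+][A-]/[HA] = (1.38 × 10^-1)² / 1.02 × 10^-1 = 1.87 × 10^-1
pKa = -log(1.87 × 10^-1) = 0.73

pKa = 0.73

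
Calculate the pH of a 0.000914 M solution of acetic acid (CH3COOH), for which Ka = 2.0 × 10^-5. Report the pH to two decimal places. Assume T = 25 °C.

CH3COOH ⇌ CH3COO- + H+
From the ICE table, Ka = [H+]²/(0.000914 − [H+]) = 2.0 × 10^-5.
[H+] is not negligible relative to C₀; solve [H+]² + 2e-05·[H+] − 1.83e-08 = 0.
[H+] = (−Ka + √(Ka² + 4·Ka·C₀))/2 = 1.26 × 10^-4 M
pH = −log[H+] = −log(1.26 × 10^-4) = 3.90

pH = 3.90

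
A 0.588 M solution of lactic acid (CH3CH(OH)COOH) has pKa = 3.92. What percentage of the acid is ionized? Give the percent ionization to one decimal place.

CH3CH(OH)COOH ⇌ CH3CH(OH)COO- + H+; let x = [H+] at equilibrium.
Ka = 10^(−3.92) = 1.20 × 10^-4
x ≈ √(Ka·C₀) = √(1.20 × 10^-4 × 0.588) = 8.40 × 10^-3 M
Fraction ionized = 8.40 × 10^-3 / 0.588 = 0.0143 → 1.4%

1.4%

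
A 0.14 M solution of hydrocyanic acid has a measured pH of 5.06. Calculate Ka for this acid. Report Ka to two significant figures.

[H+] = 10^(-5.06) = 8.71 × 10^-6 M
At equilibrium [HA] = 0.14 − 8.71 × 10^-6 = 1.40 × 10^-1 M
Ka = [H+][A-]/[HA] = (8.71 × 10^-6)² / 1.40 × 10^-1 = 5.4 × 10^-10

Ka = 5.4 × 10^-10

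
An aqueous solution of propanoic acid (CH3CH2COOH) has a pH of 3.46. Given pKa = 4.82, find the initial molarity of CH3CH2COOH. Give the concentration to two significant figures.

C₀ = 8.3 × 10^-3 M

[H+] = 10^(-3.46) = 3.47 × 10^-4 M = x
Ka = 10^(−4.82) = 1.51 × 10^-5
Ka = x²/(C₀ − x) ⇒ C₀ = x + x²/Ka
C₀ = 3.47 × 10^-4 + (3.47 × 10^-4)²/(1.51 × 10^-5) = 8.32 × 10^-3 M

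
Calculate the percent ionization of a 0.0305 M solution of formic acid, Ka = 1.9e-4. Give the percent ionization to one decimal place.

HCOOH ⇌ HCOO- + H+; let x = [H+] at equilibrium.
Solve x² + 0.00019x − 5.8e-06 = 0 → x = 2.31 × 10^-3 M
Fraction ionized = 2.31 × 10^-3 / 0.0305 = 0.0757 → 7.6%

7.6%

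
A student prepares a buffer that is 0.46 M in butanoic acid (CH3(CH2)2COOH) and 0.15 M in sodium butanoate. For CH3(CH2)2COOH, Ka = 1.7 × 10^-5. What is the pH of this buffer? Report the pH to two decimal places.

pH = 4.28

pKa = −log(1.7 × 10^-5) = 4.770
Using pH = pKa + log([base]/[acid]) with [base]/[acid] = 0.15/0.46:
pH = 4.770 + (-0.487) = 4.28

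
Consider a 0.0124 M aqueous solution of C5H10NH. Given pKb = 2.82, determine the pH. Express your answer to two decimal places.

pH = 11.56

C5H10NH + H2O ⇌ C5H10NH2+ + OH-
Kb = 10^(−2.82) = 1.51 × 10^-3
Kb = [OH-]²/(0.0124 − [OH-]) = 1.51 × 10^-3
[OH-] is not negligible relative to C₀; solve [OH-]² + 0.00151·[OH-] − 1.87e-05 = 0.
[OH-] = [−0.00151 + √(0.00151² + 7.49e-05)]/2 = 3.64 × 10^-3 M
pOH = −log(3.64 × 10^-3) = 2.44; pH = 14.00 − 2.44 = 11.56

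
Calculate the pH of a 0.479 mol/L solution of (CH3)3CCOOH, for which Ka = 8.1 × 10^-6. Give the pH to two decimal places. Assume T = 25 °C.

(CH3)3CCOOH ⇌ (CH3)3CCOO- + H+
Ka = [H+]²/(0.479 − [H+]) = 8.1 × 10^-6
Neglecting [H+] in the denominator: [H+] = √(8.1 × 10^-6 × 0.479) = 1.97 × 10^-3 M
pH = −log(1.97 × 10^-3) = 2.71

pH = 2.71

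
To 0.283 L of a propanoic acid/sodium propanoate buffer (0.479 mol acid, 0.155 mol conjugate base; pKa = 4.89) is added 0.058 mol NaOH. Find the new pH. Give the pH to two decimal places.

OH- converts CH3CH2COOH to CH3CH2COO-: CH3CH2COOH → 0.421 mol, CH3CH2COO- → 0.213 mol.
Henderson–Hasselbalch with mole ratio 0.213/0.421: pH = 4.89 + (-0.296)

pH = 4.59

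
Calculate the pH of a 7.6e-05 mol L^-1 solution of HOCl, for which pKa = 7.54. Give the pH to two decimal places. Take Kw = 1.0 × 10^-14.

HOCl ⇌ OCl- + H+
Ka = 10^(−7.54) = 2.88 × 10^-8
From the ICE table, Ka = x²/(7.6e-05 − x) = 2.88 × 10^-8.
Assume x ≪ 7.6e-05: x ≈ √(2.88 × 10^-8 × 7.6e-05) = 1.48 × 10^-6 M
pH = −log(1.48 × 10^-6) = 5.83

pH = 5.83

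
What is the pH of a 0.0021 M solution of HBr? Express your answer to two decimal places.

pH = 2.68

HBr is a strong acid and dissociates completely, so [H+] = 0.0021 M.
pH = -log(0.0021) = 2.68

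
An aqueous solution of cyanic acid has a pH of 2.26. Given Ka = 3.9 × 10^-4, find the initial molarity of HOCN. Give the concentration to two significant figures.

[H+] = 10^(-2.26) = 5.50 × 10^-3 M = x
Ka = x²/(C₀ − x) ⇒ C₀ = x + x²/Ka
C₀ = 5.50 × 10^-3 + (5.50 × 10^-3)²/(3.9 × 10^-4) = 8.31 × 10^-2 M

C₀ = 8.3 × 10^-2 M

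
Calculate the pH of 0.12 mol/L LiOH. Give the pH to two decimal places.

LiOH is a strong base; [OH-] = 0.12 M.
pOH = -log(0.12) = 0.92
pH = 14.00 - 0.92 = 13.08

pH = 13.08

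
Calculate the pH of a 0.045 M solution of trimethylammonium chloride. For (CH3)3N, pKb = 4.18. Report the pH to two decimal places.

(CH3)3NH+ is the conjugate acid of the weak base (CH3)3N.
Kb = 10^(−4.18) = 6.61 × 10^-5
Ka = Kw/Kb = 1.0×10^-14 / 6.61 × 10^-5 = 1.51 × 10^-10
Ka = [H+]²/(0.045 − [H+]) = 1.51 × 10^-10
Since Ka ≪ C₀, [H+] ≈ √(Ka·C₀) = 2.61 × 10^-6 M.
pH = −log[H+] = −log(2.61 × 10^-6) = 5.58

pH = 5.58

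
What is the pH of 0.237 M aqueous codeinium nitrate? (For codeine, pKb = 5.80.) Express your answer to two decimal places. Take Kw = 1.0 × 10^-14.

pH = 4.41

C18H22NO3+ is the conjugate acid of the weak base C18H21NO3.
Kb = 10^(−5.80) = 1.58 × 10^-6
Ka = Kw/Kb = 1.0×10^-14 / 1.58 × 10^-6 = 6.33 × 10^-9
Let x = [H+] at equilibrium. Ka = x²/(0.237 − x).
Assume x ≪ 0.237: x ≈ √(6.33 × 10^-9 × 0.237) = 3.87 × 10^-5 M
Check: 0.016% ionized — well under 5%, approximation valid.
pH = −log[H+] = −log(3.87 × 10^-5) = 4.41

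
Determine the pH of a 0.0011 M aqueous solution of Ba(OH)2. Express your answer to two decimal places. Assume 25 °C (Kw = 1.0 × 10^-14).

pH = 11.34

Ba(OH)2 is a strong base (each formula unit releases 2 OH-); [OH-] = 0.0022 M.
pOH = -log(0.0022) = 2.66
pH = 14.00 - 2.66 = 11.34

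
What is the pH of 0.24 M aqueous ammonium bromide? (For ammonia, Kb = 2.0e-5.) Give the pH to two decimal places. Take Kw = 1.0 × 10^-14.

NH4+ is the conjugate acid of the weak base NH3.
Ka = Kw/Kb = 1.0×10^-14 / 2.0 × 10^-5 = 5.00 × 10^-10
Let x = [H+] at equilibrium. Ka = x²/(0.24 − x).
Since Ka ≪ C₀, x ≈ √(Ka·C₀) = 1.10 × 10^-5 M.
Check: 0.0046% ionized — well under 5%, approximation valid.
pH = −log[H+] = −log(1.10 × 10^-5) = 4.96

pH = 4.96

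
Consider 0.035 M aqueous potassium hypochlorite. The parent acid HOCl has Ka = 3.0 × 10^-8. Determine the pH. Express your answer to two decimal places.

OCl- is the conjugate base of the weak acid HOCl.
Kb = Kw/Ka = 1.0×10^-14 / 3.0 × 10^-8 = 3.33 × 10^-7
Let x = [OH-] at equilibrium. Kb = x²/(0.035 − x).
Assume x ≪ 0.035: x ≈ √(3.33 × 10^-7 × 0.035) = 1.08 × 10^-4 M
Check: 0.31% ionized — well under 5%, approximation valid.
pOH = −log(1.08 × 10^-4) = 3.97; pH = 14.00 − 3.97 = 10.03

pH = 10.03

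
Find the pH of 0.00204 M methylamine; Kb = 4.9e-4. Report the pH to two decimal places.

pH = 10.89

CH3NH2 + H2O ⇌ CH3NH3+ + OH-
From the ICE table, Kb = [OH-]²/(0.00204 − [OH-]) = 4.9 × 10^-4.
[OH-] is not negligible relative to C₀; solve [OH-]² + 0.00049·[OH-] − 1e-06 = 0.
[OH-] = (−Kb + √(Kb² + 4·Kb·C₀))/2 = 7.84 × 10^-4 M
pOH = 3.11, so pH = 14.00 − pOH = 10.89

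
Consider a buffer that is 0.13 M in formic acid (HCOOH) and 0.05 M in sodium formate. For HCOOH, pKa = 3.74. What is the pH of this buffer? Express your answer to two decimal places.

pH = pKa + log([A⁻]/[HA]) = 3.74 + log(0.05/0.13)
pH = 3.74 + (-0.415) = 3.33

pH = 3.33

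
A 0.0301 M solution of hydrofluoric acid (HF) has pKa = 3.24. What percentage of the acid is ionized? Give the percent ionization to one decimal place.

12.9%

HF ⇌ F- + H+; let x = [H+] at equilibrium.
Ka = 10^(−3.24) = 5.75 × 10^-4
Solve x² + 0.000575x − 1.73e-05 = 0 → x = 3.88 × 10^-3 M
% ionization = x/C₀ × 100% = 3.88 × 10^-3/0.0301 × 100% = 12.9%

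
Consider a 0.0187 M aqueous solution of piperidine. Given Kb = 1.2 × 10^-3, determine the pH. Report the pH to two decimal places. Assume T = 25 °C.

pH = 11.62

C5H10NH + H2O ⇌ C5H10NH2+ + OH-
Let x = [OH-] at equilibrium. Kb = x²/(0.0187 − x).
x is not negligible relative to C₀; solve x² + 0.0012·x − 2.24e-05 = 0.
x = [−0.0012 + √(0.0012² + 8.98e-05)]/2 = 4.17 × 10^-3 M
pOH = 2.38, so pH = 14.00 − pOH = 11.62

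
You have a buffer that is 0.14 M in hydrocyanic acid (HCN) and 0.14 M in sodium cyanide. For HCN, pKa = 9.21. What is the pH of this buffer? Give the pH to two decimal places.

Henderson–Hasselbalch: pH = pKa + log([CN-]/[HCN]) = 9.21 + log(0.14/0.14)
pH = 9.21 + (+0.000) = 9.21

pH = 9.21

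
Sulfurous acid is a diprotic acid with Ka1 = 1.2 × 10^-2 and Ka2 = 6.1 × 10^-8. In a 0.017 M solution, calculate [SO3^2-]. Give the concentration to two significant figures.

6.1 × 10^-8 M

First ionization gives [H+] ≈ [HSO3-] = 9.49 × 10^-3 M.
Second step: Ka2 = [H+][SO3^2-]/[HSO3-] ≈ [SO3^2-] (since [H+] ≈ [HSO3-]).
So [SO3^2-] ≈ Ka2.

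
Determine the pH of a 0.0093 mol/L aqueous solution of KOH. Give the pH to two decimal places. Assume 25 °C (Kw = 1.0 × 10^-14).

pH = 11.97

KOH is a strong base; [OH-] = 0.0093 M.
pOH = -log(0.0093) = 2.03
pH = 14.00 - 2.03 = 11.97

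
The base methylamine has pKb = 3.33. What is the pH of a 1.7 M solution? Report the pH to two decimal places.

pH = 12.45

CH3NH2 + H2O ⇌ CH3NH3+ + OH-
Kb = 10^(−3.33) = 4.68 × 10^-4
From the ICE table, Kb = x²/(1.7 − x) = 4.68 × 10^-4.
Neglecting x in the denominator: x = √(4.68 × 10^-4 × 1.7) = 2.82 × 10^-2 M
(x/C₀ = 1.7% < 5%, so the approximation holds.)
pOH = −log(2.82 × 10^-2) = 1.55; pH = 14.00 − 1.55 = 12.45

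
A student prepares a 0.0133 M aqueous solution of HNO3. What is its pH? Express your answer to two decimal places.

HNO3 is a strong acid and dissociates completely, so [H+] = 0.0133 M.
pH = -log(0.0133) = 1.88

pH = 1.88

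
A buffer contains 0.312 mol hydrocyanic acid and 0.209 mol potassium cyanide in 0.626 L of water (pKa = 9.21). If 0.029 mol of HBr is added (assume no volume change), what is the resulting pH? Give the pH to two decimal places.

After neutralization: n(HCN) = 0.341 mol, n(CN-) = 0.18 mol.
pH = pKa + log(n_CN-/n_HCN) = 9.21 + log(0.18/0.341) = 9.21 + (-0.277)

pH = 8.93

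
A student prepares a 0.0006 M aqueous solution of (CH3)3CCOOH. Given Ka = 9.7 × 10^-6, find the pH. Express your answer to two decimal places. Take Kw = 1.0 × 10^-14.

pH = 4.15

(CH3)3CCOOH ⇌ (CH3)3CCOO- + H+
From the ICE table, Ka = [H+]²/(0.0006 − [H+]) = 9.7 × 10^-6.
The 5% rule fails; solving [H+]² + Ka·[H+] − Ka·C₀ = 0 exactly:
[H+] = [−9.7e-06 + √(9.7e-06² + 2.33e-08)]/2 = 7.16 × 10^-5 M
pH = −log[H+] = −log(7.16 × 10^-5) = 4.15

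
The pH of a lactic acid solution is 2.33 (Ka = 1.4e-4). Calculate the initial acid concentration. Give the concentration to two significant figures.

[H+] = 10^(-2.33) = 4.68 × 10^-3 M = x
Ka = x²/(C₀ − x) ⇒ C₀ = x + x²/Ka
C₀ = 4.68 × 10^-3 + (4.68 × 10^-3)²/(1.4 × 10^-4) = 1.61 × 10^-1 M

C₀ = 1.6 × 10^-1 M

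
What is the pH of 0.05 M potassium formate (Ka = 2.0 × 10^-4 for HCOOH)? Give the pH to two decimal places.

HCOO- is the conjugate base of the weak acid HCOOH.
Kb = Kw/Ka = 1.0×10^-14 / 2.0 × 10^-4 = 5.00 × 10^-11
From the ICE table, Kb = x²/(0.05 − x) = 5.00 × 10^-11.
Assume x ≪ 0.05: x ≈ √(5.00 × 10^-11 × 0.05) = 1.58 × 10^-6 M
pOH = 5.80, so pH = 14.00 − pOH = 8.20

pH = 8.20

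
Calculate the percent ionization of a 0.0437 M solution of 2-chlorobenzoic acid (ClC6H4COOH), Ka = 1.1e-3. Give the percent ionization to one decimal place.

14.7%

ClC6H4COOH ⇌ ClC6H4COO- + H+; let x = [H+] at equilibrium.
Ka = x²/(C₀ − x); solving the quadratic gives x = 6.41 × 10^-3 M.
% ionization = x/C₀ × 100% = 6.41 × 10^-3/0.0437 × 100% = 14.7%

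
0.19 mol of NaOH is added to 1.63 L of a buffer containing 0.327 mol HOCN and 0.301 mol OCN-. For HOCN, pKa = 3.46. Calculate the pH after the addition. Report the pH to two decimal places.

After neutralization: n(HOCN) = 0.137 mol, n(OCN-) = 0.491 mol.
pH = pKa + log(n_OCN-/n_HOCN) = 3.46 + log(0.491/0.137) = 3.46 + (+0.554)

pH = 4.01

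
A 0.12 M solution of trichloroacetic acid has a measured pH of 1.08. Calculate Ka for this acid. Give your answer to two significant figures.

[H+] = 10^(-1.08) = 8.32 × 10^-2 M
At equilibrium [HA] = 0.12 − 8.32 × 10^-2 = 3.68 × 10^-2 M
Ka = [H+][A-]/[HA] = (8.32 × 10^-2)² / 3.68 × 10^-2 = 1.9 × 10^-1

Ka = 1.9 × 10^-1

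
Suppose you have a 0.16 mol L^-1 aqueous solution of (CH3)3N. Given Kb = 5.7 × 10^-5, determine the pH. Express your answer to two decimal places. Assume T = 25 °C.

(CH3)3N + H2O ⇌ (CH3)3NH+ + OH-
From the ICE table, Kb = [OH-]²/(0.16 − [OH-]) = 5.7 × 10^-5.
Assume [OH-] ≪ 0.16: [OH-] ≈ √(5.7 × 10^-5 × 0.16) = 3.02 × 10^-3 M
Check: 1.9% ionized — well under 5%, approximation valid.
pOH = 2.52, so pH = 14.00 − pOH = 11.48

pH = 11.48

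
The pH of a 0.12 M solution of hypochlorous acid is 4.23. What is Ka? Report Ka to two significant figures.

Ka = 2.9 × 10^-8

[H+] = 10^(-4.23) = 5.89 × 10^-5 M
At equilibrium [HA] = 0.12 − 5.89 × 10^-5 = 1.20 × 10^-1 M
Ka = [H+][A-]/[HA] = (5.89 × 10^-5)² / 1.20 × 10^-1 = 2.9 × 10^-8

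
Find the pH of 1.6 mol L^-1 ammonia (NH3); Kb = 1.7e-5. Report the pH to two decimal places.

NH3 + H2O ⇌ NH4+ + OH-
From the ICE table, Kb = x²/(1.6 − x) = 1.7 × 10^-5.
Assume x ≪ 1.6: x ≈ √(1.7 × 10^-5 × 1.6) = 5.22 × 10^-3 M
Check: 0.33% ionized — well under 5%, approximation valid.
pOH = 2.28, so pH = 14.00 − pOH = 11.72

pH = 11.72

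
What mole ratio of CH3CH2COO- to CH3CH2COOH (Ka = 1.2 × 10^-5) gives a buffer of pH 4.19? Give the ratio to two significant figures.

ratio = 0.19

pKa = -log(1.2 × 10^-5) = 4.921
pH = pKa + log(r) ⇒ log(r) = 4.19 − 4.921 = -0.731
r = [CH3CH2COO-]/[CH3CH2COOH] = 10^(-0.731) = 0.186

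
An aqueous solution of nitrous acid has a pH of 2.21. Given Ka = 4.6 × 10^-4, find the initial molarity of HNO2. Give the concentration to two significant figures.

C₀ = 8.9 × 10^-2 M

[H+] = 10^(-2.21) = 6.17 × 10^-3 M = x
Ka = x²/(C₀ − x) ⇒ C₀ = x + x²/Ka
C₀ = 6.17 × 10^-3 + (6.17 × 10^-3)²/(4.6 × 10^-4) = 8.89 × 10^-2 M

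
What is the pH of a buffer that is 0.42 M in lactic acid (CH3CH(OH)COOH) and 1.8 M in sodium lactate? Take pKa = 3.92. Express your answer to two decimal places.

pH = 4.55

Henderson–Hasselbalch: pH = pKa + log([CH3CH(OH)COO-]/[CH3CH(OH)COOH]) = 3.92 + log(1.8/0.42)
pH = 3.92 + (+0.632) = 4.55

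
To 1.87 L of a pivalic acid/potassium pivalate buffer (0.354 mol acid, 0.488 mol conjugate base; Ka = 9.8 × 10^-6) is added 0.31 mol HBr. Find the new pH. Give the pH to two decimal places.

After neutralization: n((CH3)3CCOOH) = 0.664 mol, n((CH3)3CCOO-) = 0.178 mol.
pKa = −log(9.8 × 10^-6) = 5.009
Henderson–Hasselbalch with mole ratio 0.178/0.664: pH = 5.009 + (-0.572)

pH = 4.44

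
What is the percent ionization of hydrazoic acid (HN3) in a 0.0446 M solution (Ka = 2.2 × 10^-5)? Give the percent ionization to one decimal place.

2.2%

HN3 ⇌ N3- + H+; let x = [H+] at equilibrium.
x ≈ √(Ka·C₀) = √(2.2 × 10^-5 × 0.0446) = 9.91 × 10^-4 M
% ionization = x/C₀ × 100% = 9.91 × 10^-4/0.0446 × 100% = 2.2%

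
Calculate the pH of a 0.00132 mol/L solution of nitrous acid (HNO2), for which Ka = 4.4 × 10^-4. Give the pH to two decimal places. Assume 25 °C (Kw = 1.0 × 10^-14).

pH = 3.24

HNO2 ⇌ NO2- + H+
Ka = x²/(0.00132 − x) = 4.4 × 10^-4
The 5% rule fails; solving x² + Ka·x − Ka·C₀ = 0 exactly:
x = [−0.00044 + √(0.00044² + 2.32e-06)]/2 = 5.73 × 10^-4 M
pH = −log(5.73 × 10^-4) = 3.24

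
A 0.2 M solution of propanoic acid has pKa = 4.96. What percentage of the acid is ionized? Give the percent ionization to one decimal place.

CH3CH2COOH ⇌ CH3CH2COO- + H+; let x = [H+] at equilibrium.
Ka = 10^(−4.96) = 1.10 × 10^-5
x ≈ √(Ka·C₀) = √(1.10 × 10^-5 × 0.2) = 1.48 × 10^-3 M
% ionization = x/C₀ × 100% = 1.48 × 10^-3/0.2 × 100% = 0.7%

0.7%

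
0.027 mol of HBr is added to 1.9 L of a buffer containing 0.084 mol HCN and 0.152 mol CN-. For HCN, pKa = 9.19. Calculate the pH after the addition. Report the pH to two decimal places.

pH = 9.24

After neutralization: n(HCN) = 0.111 mol, n(CN-) = 0.125 mol.
pH = pKa + log(n_CN-/n_HCN) = 9.19 + log(0.125/0.111) = 9.19 + (+0.052)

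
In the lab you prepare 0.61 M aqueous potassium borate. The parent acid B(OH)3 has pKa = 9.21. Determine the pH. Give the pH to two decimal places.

pH = 11.50

B(OH)4- is the conjugate base of the weak acid B(OH)3.
Ka = 10^(−9.21) = 6.17 × 10^-10
Kb = Kw/Ka = 1.0×10^-14 / 6.17 × 10^-10 = 1.62 × 10^-5
Kb = [OH-]²/(0.61 − [OH-]) = 1.62 × 10^-5
Since Kb ≪ C₀, [OH-] ≈ √(Kb·C₀) = 3.14 × 10^-3 M.
pOH = −log(3.14 × 10^-3) = 2.50; pH = 14.00 − 2.50 = 11.50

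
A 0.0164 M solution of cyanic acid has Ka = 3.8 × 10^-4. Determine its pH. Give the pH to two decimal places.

HOCN ⇌ OCN- + H+
Ka = [H+]²/(0.0164 − [H+]) = 3.8 × 10^-4
[H+] is not negligible relative to C₀; solve [H+]² + 0.00038·[H+] − 6.23e-06 = 0.
[H+] = (−Ka + √(Ka² + 4·Ka·C₀))/2 = 2.31 × 10^-3 M
pH = −log[H+] = −log(2.31 × 10^-3) = 2.64

pH = 2.64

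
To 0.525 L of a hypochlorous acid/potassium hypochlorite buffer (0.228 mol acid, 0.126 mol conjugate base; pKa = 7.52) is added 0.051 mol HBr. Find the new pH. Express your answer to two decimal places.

After neutralization: n(HOCl) = 0.279 mol, n(OCl-) = 0.075 mol.
Henderson–Hasselbalch with mole ratio 0.075/0.279: pH = 7.52 + (-0.571)

pH = 6.95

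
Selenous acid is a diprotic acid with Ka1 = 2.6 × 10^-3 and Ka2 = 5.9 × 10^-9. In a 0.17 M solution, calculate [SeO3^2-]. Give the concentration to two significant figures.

First ionization gives [H+] ≈ [HSeO3-] = 1.98 × 10^-2 M.
Second step: Ka2 = [H+][SeO3^2-]/[HSeO3-] ≈ [SeO3^2-] (since [H+] ≈ [HSeO3-]).
So [SeO3^2-] ≈ Ka2.

5.9 × 10^-9 M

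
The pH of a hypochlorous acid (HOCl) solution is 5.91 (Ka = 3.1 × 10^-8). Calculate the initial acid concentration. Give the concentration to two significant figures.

[H+] = 10^(-5.91) = 1.23 × 10^-6 M = x
Ka = x²/(C₀ − x) ⇒ C₀ = x + x²/Ka
C₀ = 1.23 × 10^-6 + (1.23 × 10^-6)²/(3.1 × 10^-8) = 5.00 × 10^-5 M

C₀ = 5.0 × 10^-5 M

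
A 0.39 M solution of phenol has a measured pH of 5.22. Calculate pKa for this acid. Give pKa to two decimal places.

[H+] = 10^(-5.22) = 6.03 × 10^-6 M
At equilibrium [HA] = 0.39 − 6.03 × 10^-6 = 3.90 × 10^-1 M
Ka = [H+][A-]/[HA] = (6.03 × 10^-6)² / 3.90 × 10^-1 = 9.32 × 10^-11
pKa = -log(9.32 × 10^-11) = 10.03

pKa = 10.03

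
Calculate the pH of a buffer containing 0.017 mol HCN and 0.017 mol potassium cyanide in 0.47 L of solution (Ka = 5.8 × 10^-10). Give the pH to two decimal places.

pKa = −log(5.8 × 10^-10) = 9.237
Henderson–Hasselbalch: pH = pKa + log([CN-]/[HCN]) = 9.237 + log(0.017/0.017)
pH = 9.237 + (+0.000) = 9.24

pH = 9.24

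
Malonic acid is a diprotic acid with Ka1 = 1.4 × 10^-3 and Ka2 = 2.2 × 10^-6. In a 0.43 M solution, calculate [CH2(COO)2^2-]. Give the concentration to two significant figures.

First ionization gives [H+] ≈ [CH2(COOH)COO-] = 2.38 × 10^-2 M.
Second step: Ka2 = [H+][CH2(COO)2^2-]/[CH2(COOH)COO-] ≈ [CH2(COO)2^2-] (since [H+] ≈ [CH2(COOH)COO-]).
So [CH2(COO)2^2-] ≈ Ka2.

2.2 × 10^-6 M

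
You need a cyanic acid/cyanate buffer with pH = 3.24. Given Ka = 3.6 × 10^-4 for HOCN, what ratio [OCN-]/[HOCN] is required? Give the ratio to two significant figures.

ratio = 0.63

pKa = -log(3.6 × 10^-4) = 3.444
pH = pKa + log(r) ⇒ log(r) = 3.24 − 3.444 = -0.204
r = [OCN-]/[HOCN] = 10^(-0.204) = 0.625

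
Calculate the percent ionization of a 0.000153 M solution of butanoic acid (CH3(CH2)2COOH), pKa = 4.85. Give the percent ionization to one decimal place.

CH3(CH2)2COOH ⇌ CH3(CH2)2COO- + H+; let x = [H+] at equilibrium.
Ka = 10^(−4.85) = 1.41 × 10^-5
Ka = x²/(C₀ − x); solving the quadratic gives x = 3.99 × 10^-5 M.
% ionization = x/C₀ × 100% = 3.99 × 10^-5/0.000153 × 100% = 26.1%

26.1%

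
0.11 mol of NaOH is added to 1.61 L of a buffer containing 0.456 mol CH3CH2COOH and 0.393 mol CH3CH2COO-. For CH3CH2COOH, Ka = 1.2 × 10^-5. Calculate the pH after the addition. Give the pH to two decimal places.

pH = 5.08

OH- converts CH3CH2COOH to CH3CH2COO-: CH3CH2COOH → 0.346 mol, CH3CH2COO- → 0.503 mol.
pKa = −log(1.2 × 10^-5) = 4.921
Henderson–Hasselbalch with mole ratio 0.503/0.346: pH = 4.921 + (+0.162)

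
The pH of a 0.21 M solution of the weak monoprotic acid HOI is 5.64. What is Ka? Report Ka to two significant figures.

Ka = 2.5 × 10^-11

[H+] = 10^(-5.64) = 2.29 × 10^-6 M
At equilibrium [HA] = 0.21 − 2.29 × 10^-6 = 2.10 × 10^-1 M
Ka = [H+][A-]/[HA] = (2.29 × 10^-6)² / 2.10 × 10^-1 = 2.5 × 10^-11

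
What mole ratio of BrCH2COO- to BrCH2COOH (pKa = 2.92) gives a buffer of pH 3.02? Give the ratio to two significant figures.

ratio = 1.3

pH = pKa + log(r) ⇒ log(r) = 3.02 − 2.92 = +0.10
r = [BrCH2COO-]/[BrCH2COOH] = 10^(+0.10) = 1.26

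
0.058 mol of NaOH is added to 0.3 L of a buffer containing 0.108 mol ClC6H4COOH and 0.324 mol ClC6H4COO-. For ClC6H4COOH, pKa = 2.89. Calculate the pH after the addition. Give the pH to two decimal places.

pH = 3.77

After neutralization: n(ClC6H4COOH) = 0.05 mol, n(ClC6H4COO-) = 0.382 mol.
Henderson–Hasselbalch with mole ratio 0.382/0.05: pH = 2.89 + (+0.883)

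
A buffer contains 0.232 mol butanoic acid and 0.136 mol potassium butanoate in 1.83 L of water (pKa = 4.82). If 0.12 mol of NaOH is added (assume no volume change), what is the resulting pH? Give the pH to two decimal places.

pH = 5.18

After neutralization: n(CH3(CH2)2COOH) = 0.112 mol, n(CH3(CH2)2COO-) = 0.256 mol.
pH = pKa + log(n_CH3(CH2)2COO-/n_CH3(CH2)2COOH) = 4.82 + log(0.256/0.112) = 4.82 + (+0.359)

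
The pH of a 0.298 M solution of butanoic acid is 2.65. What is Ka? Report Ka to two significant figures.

Ka = 1.7 × 10^-5

[H+] = 10^(-2.65) = 2.24 × 10^-3 M
At equilibrium [HA] = 0.298 − 2.24 × 10^-3 = 2.96 × 10^-1 M
Ka = [H+][A-]/[HA] = (2.24 × 10^-3)² / 2.96 × 10^-1 = 1.7 × 10^-5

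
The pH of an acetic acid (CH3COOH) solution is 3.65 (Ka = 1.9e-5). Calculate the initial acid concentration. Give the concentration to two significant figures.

C₀ = 2.9 × 10^-3 M

[H+] = 10^(-3.65) = 2.24 × 10^-4 M = x
Ka = x²/(C₀ − x) ⇒ C₀ = x + x²/Ka
C₀ = 2.24 × 10^-4 + (2.24 × 10^-4)²/(1.9 × 10^-5) = 2.86 × 10^-3 M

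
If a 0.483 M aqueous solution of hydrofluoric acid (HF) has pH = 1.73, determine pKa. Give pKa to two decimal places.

pKa = 3.13

[H+] = 10^(-1.73) = 1.86 × 10^-2 M
At equilibrium [HA] = 0.483 − 1.86 × 10^-2 = 4.64 × 10^-1 M
Ka = [H+][A-]/[HA] = (1.86 × 10^-2)² / 4.64 × 10^-1 = 7.46 × 10^-4
pKa = -log(7.46 × 10^-4) = 3.13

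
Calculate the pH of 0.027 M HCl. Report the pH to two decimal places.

HCl is a strong acid and dissociates completely, so [H+] = 0.027 M.
pH = -log(0.027) = 1.57

pH = 1.57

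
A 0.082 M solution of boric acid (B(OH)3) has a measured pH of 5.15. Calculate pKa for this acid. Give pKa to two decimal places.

pKa = 9.21

[H+] = 10^(-5.15) = 7.08 × 10^-6 M
At equilibrium [HA] = 0.082 − 7.08 × 10^-6 = 8.20 × 10^-2 M
Ka = [H+][A-]/[HA] = (7.08 × 10^-6)² / 8.20 × 10^-2 = 6.11 × 10^-10
pKa = -log(6.11 × 10^-10) = 9.21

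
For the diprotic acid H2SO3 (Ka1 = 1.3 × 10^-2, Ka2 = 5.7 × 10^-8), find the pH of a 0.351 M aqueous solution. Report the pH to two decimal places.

pH = 1.21

Since Ka1 ≫ Ka2, the first ionization dominates [H+].
Ka1 = x²/(0.351 − x) = 1.3 × 10^-2
Solving the quadratic: x = (−Ka1 + √(Ka1² + 4·Ka1·C₀))/2 = 6.14 × 10^-2 M
pH = −log(6.14 × 10^-2) = 1.21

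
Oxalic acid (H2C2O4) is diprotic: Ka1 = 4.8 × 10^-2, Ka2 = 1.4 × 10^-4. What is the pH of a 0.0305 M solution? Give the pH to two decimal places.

pH = 1.67

Since Ka1 ≫ Ka2, the first ionization dominates [H+].
Ka1 = x²/(0.0305 − x) = 4.8 × 10^-2
Solving the quadratic: x = (−Ka1 + √(Ka1² + 4·Ka1·C₀))/2 = 2.12 × 10^-2 M
pH = −log(2.12 × 10^-2) = 1.67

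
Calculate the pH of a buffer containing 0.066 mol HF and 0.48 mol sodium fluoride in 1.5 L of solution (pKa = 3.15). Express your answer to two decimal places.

Using pH = pKa + log([base]/[acid]) with [base]/[acid] = 0.48/0.066:
pH = 3.15 + (+0.862) = 4.01

pH = 4.01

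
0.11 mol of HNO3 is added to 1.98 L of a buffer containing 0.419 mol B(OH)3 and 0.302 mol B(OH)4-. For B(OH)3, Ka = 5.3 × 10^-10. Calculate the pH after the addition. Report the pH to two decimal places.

After neutralization: n(B(OH)3) = 0.529 mol, n(B(OH)4-) = 0.192 mol.
pKa = −log(5.3 × 10^-10) = 9.276
pH = pKa + log([A⁻]/[HA]) = 9.276 + log(0.192/0.529) = 9.276 -0.440

pH = 8.84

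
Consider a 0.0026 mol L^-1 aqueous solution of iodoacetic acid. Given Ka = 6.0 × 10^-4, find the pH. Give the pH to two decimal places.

ICH2COOH ⇌ ICH2COO- + H+
Ka = [H+]²/(0.0026 − [H+]) = 6.0 × 10^-4
The 5% rule fails; solving [H+]² + Ka·[H+] − Ka·C₀ = 0 exactly:
[H+] = (−Ka + √(Ka² + 4·Ka·C₀))/2 = 9.85 × 10^-4 M
pH = −log(9.85 × 10^-4) = 3.01

pH = 3.01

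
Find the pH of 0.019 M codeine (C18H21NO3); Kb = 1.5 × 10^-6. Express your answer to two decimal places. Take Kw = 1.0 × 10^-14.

pH = 10.23

C18H21NO3 + H2O ⇌ C18H22NO3+ + OH-
From the ICE table, Kb = [OH-]²/(0.019 − [OH-]) = 1.5 × 10^-6.
Neglecting [OH-] in the denominator: [OH-] = √(1.5 × 10^-6 × 0.019) = 1.69 × 10^-4 M
pOH = 3.77, so pH = 14.00 − pOH = 10.23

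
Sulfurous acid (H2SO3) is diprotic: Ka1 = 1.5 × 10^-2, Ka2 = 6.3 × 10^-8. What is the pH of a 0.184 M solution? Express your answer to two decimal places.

Ka1 ≫ Ka2, so treat the first dissociation as the only significant source of H+.
Ka1 = x²/(0.184 − x) = 1.5 × 10^-2
Solving the quadratic: x = (−Ka1 + √(Ka1² + 4·Ka1·C₀))/2 = 4.56 × 10^-2 M
pH = −log(4.56 × 10^-2) = 1.34

pH = 1.34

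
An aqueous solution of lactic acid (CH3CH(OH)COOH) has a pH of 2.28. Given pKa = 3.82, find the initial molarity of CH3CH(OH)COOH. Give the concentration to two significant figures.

C₀ = 1.9 × 10^-1 M

[H+] = 10^(-2.28) = 5.25 × 10^-3 M = x
Ka = 10^(−3.82) = 1.51 × 10^-4
Ka = x²/(C₀ − x) ⇒ C₀ = x + x²/Ka
C₀ = 5.25 × 10^-3 + (5.25 × 10^-3)²/(1.51 × 10^-4) = 1.88 × 10^-1 M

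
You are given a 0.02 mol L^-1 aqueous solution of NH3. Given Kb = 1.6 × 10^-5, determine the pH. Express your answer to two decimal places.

NH3 + H2O ⇌ NH4+ + OH-
From the ICE table, Kb = [OH-]²/(0.02 − [OH-]) = 1.6 × 10^-5.
Assume [OH-] ≪ 0.02: [OH-] ≈ √(1.6 × 10^-5 × 0.02) = 5.66 × 10^-4 M
pOH = 3.25, so pH = 14.00 − pOH = 10.75

pH = 10.75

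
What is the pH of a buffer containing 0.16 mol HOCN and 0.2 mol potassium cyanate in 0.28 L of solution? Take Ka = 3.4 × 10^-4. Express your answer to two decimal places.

pH = 3.57

pKa = −log(3.4 × 10^-4) = 3.469
Henderson–Hasselbalch: pH = pKa + log([OCN-]/[HOCN]) = 3.469 + log(0.2/0.16)
pH = 3.469 + (+0.097) = 3.57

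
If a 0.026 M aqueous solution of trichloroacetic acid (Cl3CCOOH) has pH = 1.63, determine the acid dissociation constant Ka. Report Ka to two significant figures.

Ka = 2.1 × 10^-1

[H+] = 10^(-1.63) = 2.34 × 10^-2 M
At equilibrium [HA] = 0.026 − 2.34 × 10^-2 = 2.60 × 10^-3 M
Ka = [H+][A-]/[HA] = (2.34 × 10^-2)² / 2.60 × 10^-3 = 2.1 × 10^-1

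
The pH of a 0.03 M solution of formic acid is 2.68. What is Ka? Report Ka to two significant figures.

Ka = 1.6 × 10^-4

[H+] = 10^(-2.68) = 2.09 × 10^-3 M
At equilibrium [HA] = 0.03 − 2.09 × 10^-3 = 2.79 × 10^-2 M
Ka = [H+][A-]/[HA] = (2.09 × 10^-3)² / 2.79 × 10^-2 = 1.6 × 10^-4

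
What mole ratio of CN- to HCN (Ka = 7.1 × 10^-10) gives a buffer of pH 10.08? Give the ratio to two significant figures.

pKa = -log(7.1 × 10^-10) = 9.149
pH = pKa + log(r) ⇒ log(r) = 10.08 − 9.149 = +0.931
r = [CN-]/[HCN] = 10^(+0.931) = 8.53

ratio = 8.5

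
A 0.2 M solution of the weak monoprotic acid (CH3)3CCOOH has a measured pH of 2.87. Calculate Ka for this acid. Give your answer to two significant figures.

Ka = 9.2 × 10^-6

[H+] = 10^(-2.87) = 1.35 × 10^-3 M
At equilibrium [HA] = 0.2 − 1.35 × 10^-3 = 1.99 × 10^-1 M
Ka = [H+][A-]/[HA] = (1.35 × 10^-3)² / 1.99 × 10^-1 = 9.2 × 10^-6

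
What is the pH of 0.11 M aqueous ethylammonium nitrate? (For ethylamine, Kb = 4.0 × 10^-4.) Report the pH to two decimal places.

pH = 5.78

C2H5NH3+ is the conjugate acid of the weak base C2H5NH2.
Ka = Kw/Kb = 1.0×10^-14 / 4.0 × 10^-4 = 2.50 × 10^-11
Ka = [H+]²/(0.11 − [H+]) = 2.50 × 10^-11
Neglecting [H+] in the denominator: [H+] = √(2.50 × 10^-11 × 0.11) = 1.66 × 10^-6 M
Check: 0.0015% ionized — well under 5%, approximation valid.
pH = −log[H+] = −log(1.66 × 10^-6) = 5.78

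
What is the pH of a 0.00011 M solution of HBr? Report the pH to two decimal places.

HBr is a strong acid and dissociates completely, so [H+] = 0.00011 M.
pH = -log(0.00011) = 3.96

pH = 3.96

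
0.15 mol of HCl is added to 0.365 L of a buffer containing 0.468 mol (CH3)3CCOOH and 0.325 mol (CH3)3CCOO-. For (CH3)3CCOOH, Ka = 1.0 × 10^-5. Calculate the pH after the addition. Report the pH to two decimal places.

Added H+ converts (CH3)3CCOO- to (CH3)3CCOOH: (CH3)3CCOOH → 0.618 mol, (CH3)3CCOO- → 0.175 mol.
pKa = −log(1.0 × 10^-5) = 5.000
Henderson–Hasselbalch with mole ratio 0.175/0.618: pH = 5.000 + (-0.548)

pH = 4.45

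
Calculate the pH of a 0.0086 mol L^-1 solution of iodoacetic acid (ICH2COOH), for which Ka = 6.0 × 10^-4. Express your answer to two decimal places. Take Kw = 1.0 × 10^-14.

pH = 2.70

ICH2COOH ⇌ ICH2COO- + H+
Ka = x²/(0.0086 − x) = 6.0 × 10^-4
x is not negligible relative to C₀; solve x² + 0.0006·x − 5.16e-06 = 0.
x = (−Ka + √(Ka² + 4·Ka·C₀))/2 = 1.99 × 10^-3 M
pH = −log[H+] = −log(1.99 × 10^-3) = 2.70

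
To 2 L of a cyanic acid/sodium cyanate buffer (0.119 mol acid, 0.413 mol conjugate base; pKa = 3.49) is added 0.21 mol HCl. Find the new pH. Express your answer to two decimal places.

pH = 3.28

After neutralization: n(HOCN) = 0.329 mol, n(OCN-) = 0.203 mol.
pH = pKa + log([A⁻]/[HA]) = 3.49 + log(0.203/0.329) = 3.49 -0.210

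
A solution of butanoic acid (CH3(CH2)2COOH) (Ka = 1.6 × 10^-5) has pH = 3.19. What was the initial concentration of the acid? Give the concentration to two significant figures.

C₀ = 2.7 × 10^-2 M

[H+] = 10^(-3.19) = 6.46 × 10^-4 M = x
Ka = x²/(C₀ − x) ⇒ C₀ = x + x²/Ka
C₀ = 6.46 × 10^-4 + (6.46 × 10^-4)²/(1.6 × 10^-5) = 2.67 × 10^-2 M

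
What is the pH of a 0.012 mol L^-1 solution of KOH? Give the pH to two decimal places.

pH = 12.08

KOH is a strong base; [OH-] = 0.012 M.
pOH = -log(0.012) = 1.92
pH = 14.00 - 1.92 = 12.08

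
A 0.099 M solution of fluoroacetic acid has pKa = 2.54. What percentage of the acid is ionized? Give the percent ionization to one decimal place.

15.7%

FCH2COOH ⇌ FCH2COO- + H+; let x = [H+] at equilibrium.
Ka = 10^(−2.54) = 2.88 × 10^-3
Ka = x²/(C₀ − x); solving the quadratic gives x = 1.55 × 10^-2 M.
% ionization = x/C₀ × 100% = 1.55 × 10^-2/0.099 × 100% = 15.7%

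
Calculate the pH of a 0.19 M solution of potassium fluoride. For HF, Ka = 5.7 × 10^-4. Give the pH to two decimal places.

pH = 8.26

F- is the conjugate base of the weak acid HF.
Kb = Kw/Ka = 1.0×10^-14 / 5.7 × 10^-4 = 1.75 × 10^-11
Let x = [OH-] at equilibrium. Kb = x²/(0.19 − x).
Neglecting x in the denominator: x = √(1.75 × 10^-11 × 0.19) = 1.82 × 10^-6 M
pOH = 5.74, so pH = 14.00 − pOH = 8.26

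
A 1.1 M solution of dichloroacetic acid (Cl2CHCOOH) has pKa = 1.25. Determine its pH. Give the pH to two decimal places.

Cl2CHCOOH ⇌ Cl2CHCOO- + H+
Ka = 10^(−1.25) = 5.62 × 10^-2
Let x = [H+] at equilibrium. Ka = x²/(1.1 − x).
Here C₀/Ka ≈ 19.6, so the small-x approximation fails. Use the quadratic:
x = [−0.0562 + √(0.0562² + 0.247)]/2 = 2.22 × 10^-1 M
pH = −log[H+] = −log(2.22 × 10^-1) = 0.65

pH = 0.65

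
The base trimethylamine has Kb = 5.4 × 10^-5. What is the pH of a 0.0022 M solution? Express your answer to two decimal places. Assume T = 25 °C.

pH = 10.50

(CH3)3N + H2O ⇌ (CH3)3NH+ + OH-
Let x = [OH-] at equilibrium. Kb = x²/(0.0022 − x).
x is not negligible relative to C₀; solve x² + 5.4e-05·x − 1.19e-07 = 0.
x = [−5.4e-05 + √(5.4e-05² + 4.75e-07)]/2 = 3.19 × 10^-4 M
pOH = 3.50, so pH = 14.00 − pOH = 10.50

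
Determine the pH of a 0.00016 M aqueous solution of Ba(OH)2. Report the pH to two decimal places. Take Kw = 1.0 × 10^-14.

pH = 10.51

Ba(OH)2 is a strong base (each formula unit releases 2 OH-); [OH-] = 0.00032 M.
pOH = -log(0.00032) = 3.49
pH = 14.00 - 3.49 = 10.51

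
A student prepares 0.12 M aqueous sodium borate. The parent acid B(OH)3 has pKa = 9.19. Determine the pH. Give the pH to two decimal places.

pH = 11.13

B(OH)4- is the conjugate base of the weak acid B(OH)3.
Ka = 10^(−9.19) = 6.46 × 10^-10
Kb = Kw/Ka = 1.0×10^-14 / 6.46 × 10^-10 = 1.55 × 10^-5
From the ICE table, Kb = [OH-]²/(0.12 − [OH-]) = 1.55 × 10^-5.
Since Kb ≪ C₀, [OH-] ≈ √(Kb·C₀) = 1.36 × 10^-3 M.
pOH = 2.87, so pH = 14.00 − pOH = 11.13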